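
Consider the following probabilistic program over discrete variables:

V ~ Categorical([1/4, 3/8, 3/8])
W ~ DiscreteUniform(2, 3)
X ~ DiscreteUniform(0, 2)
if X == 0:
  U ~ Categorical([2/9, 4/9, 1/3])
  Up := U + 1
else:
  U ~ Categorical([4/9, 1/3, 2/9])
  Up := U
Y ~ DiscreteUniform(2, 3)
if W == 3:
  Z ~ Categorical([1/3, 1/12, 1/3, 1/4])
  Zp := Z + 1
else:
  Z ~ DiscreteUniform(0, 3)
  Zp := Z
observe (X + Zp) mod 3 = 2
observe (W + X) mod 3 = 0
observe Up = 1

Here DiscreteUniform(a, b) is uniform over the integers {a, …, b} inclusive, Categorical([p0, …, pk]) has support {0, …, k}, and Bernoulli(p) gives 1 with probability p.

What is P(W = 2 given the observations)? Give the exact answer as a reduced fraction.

P(W = 2 | obs) = 9/11

Enumerate traces; 12 have nonzero weight after conditioning:
  (V=0, W=2, X=1, U=1, Y=2, Z=1) weight 1/576
  (V=0, W=2, X=1, U=1, Y=3, Z=1) weight 1/576
  (V=0, W=3, X=0, U=0, Y=2, Z=1) weight 1/2592
  (V=0, W=3, X=0, U=0, Y=3, Z=1) weight 1/2592
  (V=1, W=2, X=1, U=1, Y=2, Z=1) weight 1/384
  (V=1, W=2, X=1, U=1, Y=3, Z=1) weight 1/384
  (V=1, W=3, X=0, U=0, Y=2, Z=1) weight 1/1728
  (V=1, W=3, X=0, U=0, Y=3, Z=1) weight 1/1728
  … 4 more
Group by W:
  weight(W=2) = 1/72
  weight(W=3) = 1/324
Total weight = 1/72 + 1/324 = 11/648
P(W=2 | obs) = 1/72 / 11/648 = 9/11
P(W=3 | obs) = 1/324 / 11/648 = 2/11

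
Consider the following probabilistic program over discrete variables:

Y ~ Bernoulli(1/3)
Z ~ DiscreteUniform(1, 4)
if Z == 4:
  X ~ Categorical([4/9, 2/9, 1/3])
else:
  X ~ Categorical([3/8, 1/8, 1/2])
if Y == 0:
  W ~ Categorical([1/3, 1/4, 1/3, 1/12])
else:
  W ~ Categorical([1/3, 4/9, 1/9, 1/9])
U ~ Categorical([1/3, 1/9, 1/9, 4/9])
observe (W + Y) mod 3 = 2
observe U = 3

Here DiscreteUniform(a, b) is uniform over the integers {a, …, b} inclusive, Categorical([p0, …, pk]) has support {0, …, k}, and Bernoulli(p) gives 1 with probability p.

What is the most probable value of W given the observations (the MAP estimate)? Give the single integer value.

Enumerate traces; 24 have nonzero weight after conditioning:
  (Y=0, Z=1, X=0, W=2, U=3) weight 1/108
  (Y=0, Z=1, X=1, W=2, U=3) weight 1/324
  (Y=0, Z=1, X=2, W=2, U=3) weight 1/81
  (Y=0, Z=2, X=0, W=2, U=3) weight 1/108
  (Y=0, Z=2, X=1, W=2, U=3) weight 1/324
  (Y=0, Z=2, X=2, W=2, U=3) weight 1/81
  (Y=0, Z=3, X=0, W=2, U=3) weight 1/108
  (Y=0, Z=3, X=1, W=2, U=3) weight 1/324
  (Y=1, Z=1, X=0, W=1, U=3) weight 1/162
  … 15 more
Group by W:
  weight(W=1) = 16/243
  weight(W=2) = 8/81
Total weight = 16/243 + 8/81 = 40/243
P(W=1 | obs) = 16/243 / 40/243 = 2/5
P(W=2 | obs) = 8/81 / 40/243 = 3/5
argmax = 2

argmax_v P(W = v | obs) = 2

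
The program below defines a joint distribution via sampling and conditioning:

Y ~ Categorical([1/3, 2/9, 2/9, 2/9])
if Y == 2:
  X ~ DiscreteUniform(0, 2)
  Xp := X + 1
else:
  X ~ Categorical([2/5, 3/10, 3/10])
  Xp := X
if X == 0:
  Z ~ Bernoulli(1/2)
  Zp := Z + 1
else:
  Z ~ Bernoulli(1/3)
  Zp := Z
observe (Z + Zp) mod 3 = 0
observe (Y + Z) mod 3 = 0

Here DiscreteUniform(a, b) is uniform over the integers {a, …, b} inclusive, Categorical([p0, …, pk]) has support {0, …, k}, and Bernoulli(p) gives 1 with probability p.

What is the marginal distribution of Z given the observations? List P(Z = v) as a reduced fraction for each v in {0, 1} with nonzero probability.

P(Z=0) = 6/7, P(Z=1) = 1/7

Enumerate traces; 5 have nonzero weight after conditioning:
  (Y=0, X=1, Z=0) weight 1/15
  (Y=0, X=2, Z=0) weight 1/15
  (Y=2, X=0, Z=1) weight 1/27
  (Y=3, X=1, Z=0) weight 2/45
  (Y=3, X=2, Z=0) weight 2/45
Group by Z:
  weight(Z=0) = 2/9
  weight(Z=1) = 1/27
Total weight = 2/9 + 1/27 = 7/27
P(Z=0 | obs) = 2/9 / 7/27 = 6/7
P(Z=1 | obs) = 1/27 / 7/27 = 1/7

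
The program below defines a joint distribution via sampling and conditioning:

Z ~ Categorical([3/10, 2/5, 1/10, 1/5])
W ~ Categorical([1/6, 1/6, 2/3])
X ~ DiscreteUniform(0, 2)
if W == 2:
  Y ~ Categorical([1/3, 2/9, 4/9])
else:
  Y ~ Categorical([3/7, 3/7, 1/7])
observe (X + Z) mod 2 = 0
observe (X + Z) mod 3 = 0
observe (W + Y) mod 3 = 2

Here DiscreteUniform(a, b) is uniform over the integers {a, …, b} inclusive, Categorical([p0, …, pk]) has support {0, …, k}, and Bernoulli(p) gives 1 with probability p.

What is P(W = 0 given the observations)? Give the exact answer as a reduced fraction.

Enumerate traces; 3 have nonzero weight after conditioning:
  (Z=0, W=0, X=0, Y=2) weight 1/420
  (Z=0, W=1, X=0, Y=1) weight 1/140
  (Z=0, W=2, X=0, Y=0) weight 1/45
Group by W:
  weight(W=0) = 1/420
  weight(W=1) = 1/140
  weight(W=2) = 1/45
Total weight = 1/420 + 1/140 + 1/45 = 2/63
P(W=0 | obs) = 1/420 / 2/63 = 3/40
P(W=1 | obs) = 1/140 / 2/63 = 9/40
P(W=2 | obs) = 1/45 / 2/63 = 7/10

P(W = 0 | obs) = 3/40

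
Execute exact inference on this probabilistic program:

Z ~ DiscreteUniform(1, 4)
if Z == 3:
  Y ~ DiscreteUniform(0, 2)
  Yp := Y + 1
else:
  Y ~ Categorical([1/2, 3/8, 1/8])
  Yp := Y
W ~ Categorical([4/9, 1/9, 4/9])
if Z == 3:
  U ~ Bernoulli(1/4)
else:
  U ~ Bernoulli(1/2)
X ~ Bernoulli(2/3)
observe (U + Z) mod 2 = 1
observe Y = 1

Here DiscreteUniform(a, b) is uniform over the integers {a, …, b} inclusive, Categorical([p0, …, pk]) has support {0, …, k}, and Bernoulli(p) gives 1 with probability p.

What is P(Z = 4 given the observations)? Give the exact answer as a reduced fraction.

P(Z = 4 | obs) = 3/13

Enumerate traces; 24 have nonzero weight after conditioning:
  (Z=1, Y=1, W=0, U=0, X=0) weight 1/144
  (Z=1, Y=1, W=0, U=0, X=1) weight 1/72
  (Z=1, Y=1, W=1, U=0, X=0) weight 1/576
  (Z=1, Y=1, W=1, U=0, X=1) weight 1/288
  (Z=1, Y=1, W=2, U=0, X=0) weight 1/144
  (Z=1, Y=1, W=2, U=0, X=1) weight 1/72
  (Z=2, Y=1, W=0, U=1, X=0) weight 1/144
  (Z=2, Y=1, W=0, U=1, X=1) weight 1/72
  (Z=3, Y=1, W=0, U=0, X=0) weight 1/108
  (Z=4, Y=1, W=0, U=1, X=0) weight 1/144
  … 14 more
Group by Z:
  weight(Z=1) = 3/64
  weight(Z=2) = 3/64
  weight(Z=3) = 1/16
  weight(Z=4) = 3/64
Total weight = 3/64 + 3/64 + 1/16 + 3/64 = 13/64
P(Z=1 | obs) = 3/64 / 13/64 = 3/13
P(Z=2 | obs) = 3/64 / 13/64 = 3/13
P(Z=3 | obs) = 1/16 / 13/64 = 4/13
P(Z=4 | obs) = 3/64 / 13/64 = 3/13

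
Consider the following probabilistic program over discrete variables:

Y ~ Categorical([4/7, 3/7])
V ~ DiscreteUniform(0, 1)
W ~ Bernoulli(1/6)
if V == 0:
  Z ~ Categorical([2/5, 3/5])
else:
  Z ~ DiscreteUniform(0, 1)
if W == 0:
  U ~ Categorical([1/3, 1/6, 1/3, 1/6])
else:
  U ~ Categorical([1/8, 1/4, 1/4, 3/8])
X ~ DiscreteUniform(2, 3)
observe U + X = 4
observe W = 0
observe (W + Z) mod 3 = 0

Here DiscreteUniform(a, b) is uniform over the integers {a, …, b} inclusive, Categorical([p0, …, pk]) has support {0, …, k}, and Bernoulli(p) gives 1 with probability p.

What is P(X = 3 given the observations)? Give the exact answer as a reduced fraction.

Enumerate traces; 8 have nonzero weight after conditioning:
  (Y=0, V=0, W=0, Z=0, U=1, X=3) weight 1/126
  (Y=0, V=0, W=0, Z=0, U=2, X=2) weight 1/63
  (Y=0, V=1, W=0, Z=0, U=1, X=3) weight 5/504
  (Y=0, V=1, W=0, Z=0, U=2, X=2) weight 5/252
  (Y=1, V=0, W=0, Z=0, U=1, X=3) weight 1/168
  (Y=1, V=0, W=0, Z=0, U=2, X=2) weight 1/84
  (Y=1, V=1, W=0, Z=0, U=1, X=3) weight 5/672
  (Y=1, V=1, W=0, Z=0, U=2, X=2) weight 5/336
Group by X:
  weight(X=2) = 1/16
  weight(X=3) = 1/32
Total weight = 1/16 + 1/32 = 3/32
P(X=2 | obs) = 1/16 / 3/32 = 2/3
P(X=3 | obs) = 1/32 / 3/32 = 1/3

P(X = 3 | obs) = 1/3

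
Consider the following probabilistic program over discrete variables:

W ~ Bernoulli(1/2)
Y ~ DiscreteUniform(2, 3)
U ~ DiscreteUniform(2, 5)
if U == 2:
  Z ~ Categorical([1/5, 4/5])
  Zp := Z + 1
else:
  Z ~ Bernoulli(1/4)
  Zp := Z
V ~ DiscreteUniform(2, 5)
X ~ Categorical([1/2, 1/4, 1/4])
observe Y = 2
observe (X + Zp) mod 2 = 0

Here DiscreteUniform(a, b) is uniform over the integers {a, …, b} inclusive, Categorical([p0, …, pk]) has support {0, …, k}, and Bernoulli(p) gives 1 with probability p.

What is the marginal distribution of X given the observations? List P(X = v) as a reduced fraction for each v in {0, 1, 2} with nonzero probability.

Enumerate traces; 96 have nonzero weight after conditioning:
  (W=0, Y=2, U=2, Z=0, V=2, X=1) weight 1/1280
  (W=0, Y=2, U=2, Z=0, V=3, X=1) weight 1/1280
  (W=0, Y=2, U=2, Z=0, V=4, X=1) weight 1/1280
  (W=0, Y=2, U=2, Z=0, V=5, X=1) weight 1/1280
  (W=0, Y=2, U=2, Z=1, V=2, X=0) weight 1/160
  (W=0, Y=2, U=2, Z=1, V=2, X=2) weight 1/320
  (W=0, Y=2, U=2, Z=1, V=3, X=0) weight 1/160
  (W=0, Y=2, U=2, Z=1, V=3, X=2) weight 1/320
  … 88 more
Group by X:
  weight(X=0) = 61/320
  weight(X=1) = 19/640
  weight(X=2) = 61/640
Total weight = 61/320 + 19/640 + 61/640 = 101/320
P(X=0 | obs) = 61/320 / 101/320 = 61/101
P(X=1 | obs) = 19/640 / 101/320 = 19/202
P(X=2 | obs) = 61/640 / 101/320 = 61/202

P(X=0) = 61/101, P(X=1) = 19/202, P(X=2) = 61/202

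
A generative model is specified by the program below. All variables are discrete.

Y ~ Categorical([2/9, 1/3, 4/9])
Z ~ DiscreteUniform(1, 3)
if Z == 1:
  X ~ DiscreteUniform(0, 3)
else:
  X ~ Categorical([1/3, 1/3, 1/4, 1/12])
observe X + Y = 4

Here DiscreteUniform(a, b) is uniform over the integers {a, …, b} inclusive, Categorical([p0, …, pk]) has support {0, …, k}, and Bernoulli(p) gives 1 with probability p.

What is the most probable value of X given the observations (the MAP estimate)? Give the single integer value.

Enumerate traces; 6 have nonzero weight after conditioning:
  (Y=1, Z=1, X=3) weight 1/36
  (Y=1, Z=2, X=3) weight 1/108
  (Y=1, Z=3, X=3) weight 1/108
  (Y=2, Z=1, X=2) weight 1/27
  (Y=2, Z=2, X=2) weight 1/27
  (Y=2, Z=3, X=2) weight 1/27
Group by X:
  weight(X=2) = 1/9
  weight(X=3) = 5/108
Total weight = 1/9 + 5/108 = 17/108
P(X=2 | obs) = 1/9 / 17/108 = 12/17
P(X=3 | obs) = 5/108 / 17/108 = 5/17
argmax = 2

argmax_v P(X = v | obs) = 2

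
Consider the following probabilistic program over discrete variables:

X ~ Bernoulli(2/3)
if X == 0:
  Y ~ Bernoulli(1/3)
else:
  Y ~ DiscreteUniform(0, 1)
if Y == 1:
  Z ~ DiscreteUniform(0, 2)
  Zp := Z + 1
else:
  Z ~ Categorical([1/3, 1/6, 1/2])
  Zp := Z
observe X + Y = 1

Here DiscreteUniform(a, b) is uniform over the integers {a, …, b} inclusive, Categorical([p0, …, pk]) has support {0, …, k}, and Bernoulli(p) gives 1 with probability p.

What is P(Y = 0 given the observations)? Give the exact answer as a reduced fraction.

Enumerate traces; 6 have nonzero weight after conditioning:
  (X=0, Y=1, Z=0) weight 1/27
  (X=0, Y=1, Z=1) weight 1/27
  (X=0, Y=1, Z=2) weight 1/27
  (X=1, Y=0, Z=0) weight 1/9
  (X=1, Y=0, Z=1) weight 1/18
  (X=1, Y=0, Z=2) weight 1/6
Group by Y:
  weight(Y=0) = 1/3
  weight(Y=1) = 1/9
Total weight = 1/3 + 1/9 = 4/9
P(Y=0 | obs) = 1/3 / 4/9 = 3/4
P(Y=1 | obs) = 1/9 / 4/9 = 1/4

P(Y = 0 | obs) = 3/4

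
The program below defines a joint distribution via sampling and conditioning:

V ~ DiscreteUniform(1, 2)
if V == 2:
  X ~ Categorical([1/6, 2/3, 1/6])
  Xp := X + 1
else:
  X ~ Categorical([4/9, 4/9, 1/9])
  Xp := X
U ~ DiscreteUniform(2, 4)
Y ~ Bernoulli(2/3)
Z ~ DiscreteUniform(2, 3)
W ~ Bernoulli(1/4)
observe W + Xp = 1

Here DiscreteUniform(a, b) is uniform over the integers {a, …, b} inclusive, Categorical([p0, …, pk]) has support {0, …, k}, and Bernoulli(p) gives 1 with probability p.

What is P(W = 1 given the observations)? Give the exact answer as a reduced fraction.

Enumerate traces; 36 have nonzero weight after conditioning:
  (V=1, X=0, U=2, Y=0, Z=2, W=1) weight 1/324
  (V=1, X=0, U=2, Y=0, Z=3, W=1) weight 1/324
  (V=1, X=0, U=2, Y=1, Z=2, W=1) weight 1/162
  (V=1, X=0, U=2, Y=1, Z=3, W=1) weight 1/162
  (V=1, X=0, U=3, Y=0, Z=2, W=1) weight 1/324
  (V=1, X=0, U=3, Y=0, Z=3, W=1) weight 1/324
  (V=1, X=0, U=3, Y=1, Z=2, W=1) weight 1/162
  (V=1, X=0, U=3, Y=1, Z=3, W=1) weight 1/162
  (V=1, X=1, U=2, Y=0, Z=2, W=0) weight 1/108
  … 27 more
Group by W:
  weight(W=0) = 11/48
  weight(W=1) = 1/18
Total weight = 11/48 + 1/18 = 41/144
P(W=0 | obs) = 11/48 / 41/144 = 33/41
P(W=1 | obs) = 1/18 / 41/144 = 8/41

P(W = 1 | obs) = 8/41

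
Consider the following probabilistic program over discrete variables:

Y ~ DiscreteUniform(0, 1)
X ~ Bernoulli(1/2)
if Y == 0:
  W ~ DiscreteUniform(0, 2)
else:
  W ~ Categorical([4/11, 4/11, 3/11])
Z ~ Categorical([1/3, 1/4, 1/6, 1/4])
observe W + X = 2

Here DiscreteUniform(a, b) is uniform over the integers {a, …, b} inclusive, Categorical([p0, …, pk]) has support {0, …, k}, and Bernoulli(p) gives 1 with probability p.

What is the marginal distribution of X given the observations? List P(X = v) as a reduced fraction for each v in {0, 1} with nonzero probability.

P(X=0) = 20/43, P(X=1) = 23/43

Enumerate traces; 16 have nonzero weight after conditioning:
  (Y=0, X=0, W=2, Z=0) weight 1/36
  (Y=0, X=0, W=2, Z=1) weight 1/48
  (Y=0, X=0, W=2, Z=2) weight 1/72
  (Y=0, X=0, W=2, Z=3) weight 1/48
  (Y=0, X=1, W=1, Z=0) weight 1/36
  (Y=0, X=1, W=1, Z=1) weight 1/48
  (Y=0, X=1, W=1, Z=2) weight 1/72
  (Y=0, X=1, W=1, Z=3) weight 1/48
  … 8 more
Group by X:
  weight(X=0) = 5/33
  weight(X=1) = 23/132
Total weight = 5/33 + 23/132 = 43/132
P(X=0 | obs) = 5/33 / 43/132 = 20/43
P(X=1 | obs) = 23/132 / 43/132 = 23/43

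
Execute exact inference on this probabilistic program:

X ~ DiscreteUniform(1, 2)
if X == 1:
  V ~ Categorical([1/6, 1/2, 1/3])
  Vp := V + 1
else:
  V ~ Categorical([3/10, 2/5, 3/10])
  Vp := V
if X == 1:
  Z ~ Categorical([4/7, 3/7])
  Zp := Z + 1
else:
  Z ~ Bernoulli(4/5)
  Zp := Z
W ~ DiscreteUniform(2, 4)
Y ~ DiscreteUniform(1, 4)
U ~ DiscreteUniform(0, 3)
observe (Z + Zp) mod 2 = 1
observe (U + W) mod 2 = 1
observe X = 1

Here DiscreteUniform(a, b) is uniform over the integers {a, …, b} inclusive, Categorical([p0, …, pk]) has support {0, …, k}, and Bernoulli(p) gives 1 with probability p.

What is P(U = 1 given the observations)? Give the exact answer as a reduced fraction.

P(U = 1 | obs) = 1/3

Enumerate traces; 144 have nonzero weight after conditioning:
  (X=1, V=0, Z=0, W=2, Y=1, U=1) weight 1/1008
  (X=1, V=0, Z=0, W=2, Y=1, U=3) weight 1/1008
  (X=1, V=0, Z=0, W=2, Y=2, U=1) weight 1/1008
  (X=1, V=0, Z=0, W=2, Y=2, U=3) weight 1/1008
  (X=1, V=0, Z=0, W=2, Y=3, U=1) weight 1/1008
  (X=1, V=0, Z=0, W=2, Y=3, U=3) weight 1/1008
  (X=1, V=0, Z=0, W=2, Y=4, U=1) weight 1/1008
  (X=1, V=0, Z=0, W=2, Y=4, U=3) weight 1/1008
  (X=1, V=0, Z=0, W=3, Y=1, U=0) weight 1/1008
  (X=1, V=0, Z=0, W=3, Y=1, U=2) weight 1/1008
  … 134 more
Group by U:
  weight(U=0) = 1/24
  weight(U=1) = 1/12
  weight(U=2) = 1/24
  weight(U=3) = 1/12
Total weight = 1/24 + 1/12 + 1/24 + 1/12 = 1/4
P(U=0 | obs) = 1/24 / 1/4 = 1/6
P(U=1 | obs) = 1/12 / 1/4 = 1/3
P(U=2 | obs) = 1/24 / 1/4 = 1/6
P(U=3 | obs) = 1/12 / 1/4 = 1/3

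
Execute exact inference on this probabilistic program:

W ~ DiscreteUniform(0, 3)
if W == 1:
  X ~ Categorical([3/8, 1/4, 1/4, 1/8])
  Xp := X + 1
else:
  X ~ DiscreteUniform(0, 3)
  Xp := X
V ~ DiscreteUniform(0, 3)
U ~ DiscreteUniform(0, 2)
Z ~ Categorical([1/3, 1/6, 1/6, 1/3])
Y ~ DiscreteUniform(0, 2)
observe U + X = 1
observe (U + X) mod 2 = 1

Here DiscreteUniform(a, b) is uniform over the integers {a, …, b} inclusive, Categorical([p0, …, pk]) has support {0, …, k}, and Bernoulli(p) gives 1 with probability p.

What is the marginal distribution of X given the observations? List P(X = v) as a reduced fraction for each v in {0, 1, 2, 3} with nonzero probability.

P(X=0) = 9/17, P(X=1) = 8/17

Enumerate traces; 384 have nonzero weight after conditioning:
  (W=0, X=0, V=0, U=1, Z=0, Y=0) weight 1/1728
  (W=0, X=0, V=0, U=1, Z=0, Y=1) weight 1/1728
  (W=0, X=0, V=0, U=1, Z=0, Y=2) weight 1/1728
  (W=0, X=0, V=0, U=1, Z=1, Y=0) weight 1/3456
  (W=0, X=0, V=0, U=1, Z=1, Y=1) weight 1/3456
  (W=0, X=0, V=0, U=1, Z=1, Y=2) weight 1/3456
  (W=0, X=0, V=0, U=1, Z=2, Y=0) weight 1/3456
  (W=0, X=0, V=0, U=1, Z=2, Y=1) weight 1/3456
  (W=0, X=1, V=0, U=0, Z=0, Y=0) weight 1/1728
  … 375 more
Group by X:
  weight(X=0) = 3/32
  weight(X=1) = 1/12
Total weight = 3/32 + 1/12 = 17/96
P(X=0 | obs) = 3/32 / 17/96 = 9/17
P(X=1 | obs) = 1/12 / 17/96 = 8/17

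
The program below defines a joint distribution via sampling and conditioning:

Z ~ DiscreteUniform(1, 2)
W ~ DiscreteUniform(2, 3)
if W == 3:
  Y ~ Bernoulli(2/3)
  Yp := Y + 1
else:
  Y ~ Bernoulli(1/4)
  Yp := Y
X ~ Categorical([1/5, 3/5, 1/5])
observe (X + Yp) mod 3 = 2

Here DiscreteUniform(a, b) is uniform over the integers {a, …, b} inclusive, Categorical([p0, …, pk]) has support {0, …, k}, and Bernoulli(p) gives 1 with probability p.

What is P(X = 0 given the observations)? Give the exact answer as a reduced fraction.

Enumerate traces; 8 have nonzero weight after conditioning:
  (Z=1, W=2, Y=0, X=2) weight 3/80
  (Z=1, W=2, Y=1, X=1) weight 3/80
  (Z=1, W=3, Y=0, X=1) weight 1/20
  (Z=1, W=3, Y=1, X=0) weight 1/30
  (Z=2, W=2, Y=0, X=2) weight 3/80
  (Z=2, W=2, Y=1, X=1) weight 3/80
  (Z=2, W=3, Y=0, X=1) weight 1/20
  (Z=2, W=3, Y=1, X=0) weight 1/30
Group by X:
  weight(X=0) = 1/15
  weight(X=1) = 7/40
  weight(X=2) = 3/40
Total weight = 1/15 + 7/40 + 3/40 = 19/60
P(X=0 | obs) = 1/15 / 19/60 = 4/19
P(X=1 | obs) = 7/40 / 19/60 = 21/38
P(X=2 | obs) = 3/40 / 19/60 = 9/38

P(X = 0 | obs) = 4/19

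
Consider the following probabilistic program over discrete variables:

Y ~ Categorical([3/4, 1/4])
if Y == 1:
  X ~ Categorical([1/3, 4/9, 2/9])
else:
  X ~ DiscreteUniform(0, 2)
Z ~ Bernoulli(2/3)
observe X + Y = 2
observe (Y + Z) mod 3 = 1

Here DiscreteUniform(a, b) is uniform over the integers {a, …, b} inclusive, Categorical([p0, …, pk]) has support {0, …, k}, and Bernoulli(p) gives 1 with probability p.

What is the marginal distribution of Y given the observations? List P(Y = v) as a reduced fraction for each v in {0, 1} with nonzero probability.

P(Y=0) = 9/11, P(Y=1) = 2/11

Enumerate traces; 2 have nonzero weight after conditioning:
  (Y=0, X=2, Z=1) weight 1/6
  (Y=1, X=1, Z=0) weight 1/27
Group by Y:
  weight(Y=0) = 1/6
  weight(Y=1) = 1/27
Total weight = 1/6 + 1/27 = 11/54
P(Y=0 | obs) = 1/6 / 11/54 = 9/11
P(Y=1 | obs) = 1/27 / 11/54 = 2/11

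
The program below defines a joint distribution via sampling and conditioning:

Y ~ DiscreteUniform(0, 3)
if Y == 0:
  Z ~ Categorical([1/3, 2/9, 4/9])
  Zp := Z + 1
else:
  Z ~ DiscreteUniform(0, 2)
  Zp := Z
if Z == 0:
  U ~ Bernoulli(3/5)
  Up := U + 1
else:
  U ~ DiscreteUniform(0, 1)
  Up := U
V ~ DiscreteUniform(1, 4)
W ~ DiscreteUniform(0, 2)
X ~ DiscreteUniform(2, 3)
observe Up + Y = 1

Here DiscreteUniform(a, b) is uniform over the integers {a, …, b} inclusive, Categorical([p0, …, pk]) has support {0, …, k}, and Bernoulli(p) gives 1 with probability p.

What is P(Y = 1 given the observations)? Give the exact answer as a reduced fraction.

P(Y = 1 | obs) = 5/12

Enumerate traces; 120 have nonzero weight after conditioning:
  (Y=0, Z=0, U=0, V=1, W=0, X=2) weight 1/720
  (Y=0, Z=0, U=0, V=1, W=0, X=3) weight 1/720
  (Y=0, Z=0, U=0, V=1, W=1, X=2) weight 1/720
  (Y=0, Z=0, U=0, V=1, W=1, X=3) weight 1/720
  (Y=0, Z=0, U=0, V=1, W=2, X=2) weight 1/720
  (Y=0, Z=0, U=0, V=1, W=2, X=3) weight 1/720
  (Y=0, Z=0, U=0, V=2, W=0, X=2) weight 1/720
  (Y=0, Z=0, U=0, V=2, W=0, X=3) weight 1/720
  (Y=1, Z=1, U=0, V=1, W=0, X=2) weight 1/576
  … 111 more
Group by Y:
  weight(Y=0) = 7/60
  weight(Y=1) = 1/12
Total weight = 7/60 + 1/12 = 1/5
P(Y=0 | obs) = 7/60 / 1/5 = 7/12
P(Y=1 | obs) = 1/12 / 1/5 = 5/12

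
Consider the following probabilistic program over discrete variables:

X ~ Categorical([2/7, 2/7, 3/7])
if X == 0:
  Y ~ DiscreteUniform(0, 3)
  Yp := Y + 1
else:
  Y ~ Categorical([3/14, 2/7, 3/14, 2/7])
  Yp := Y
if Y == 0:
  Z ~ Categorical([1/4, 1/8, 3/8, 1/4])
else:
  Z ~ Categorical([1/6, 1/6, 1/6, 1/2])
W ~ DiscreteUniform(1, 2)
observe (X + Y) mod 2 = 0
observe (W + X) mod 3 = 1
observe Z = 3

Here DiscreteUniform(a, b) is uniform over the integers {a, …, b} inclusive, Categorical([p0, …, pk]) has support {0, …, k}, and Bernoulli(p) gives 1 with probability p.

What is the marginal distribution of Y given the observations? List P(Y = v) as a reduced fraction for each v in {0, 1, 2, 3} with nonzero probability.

Enumerate traces; 4 have nonzero weight after conditioning:
  (X=0, Y=0, Z=3, W=1) weight 1/112
  (X=0, Y=2, Z=3, W=1) weight 1/56
  (X=2, Y=0, Z=3, W=2) weight 9/784
  (X=2, Y=2, Z=3, W=2) weight 9/392
Group by Y:
  weight(Y=0) = 1/49
  weight(Y=2) = 2/49
Total weight = 1/49 + 2/49 = 3/49
P(Y=0 | obs) = 1/49 / 3/49 = 1/3
P(Y=2 | obs) = 2/49 / 3/49 = 2/3

P(Y=0) = 1/3, P(Y=2) = 2/3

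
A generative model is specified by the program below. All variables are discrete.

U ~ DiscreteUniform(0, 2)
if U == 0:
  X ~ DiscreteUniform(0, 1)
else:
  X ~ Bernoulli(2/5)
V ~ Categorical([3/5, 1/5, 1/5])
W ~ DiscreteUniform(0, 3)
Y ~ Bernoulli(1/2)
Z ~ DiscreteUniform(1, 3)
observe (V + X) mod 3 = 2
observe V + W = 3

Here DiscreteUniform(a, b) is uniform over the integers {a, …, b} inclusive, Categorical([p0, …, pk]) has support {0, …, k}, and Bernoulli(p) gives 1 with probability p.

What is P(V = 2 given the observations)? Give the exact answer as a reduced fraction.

Enumerate traces; 36 have nonzero weight after conditioning:
  (U=0, X=0, V=2, W=1, Y=0, Z=1) weight 1/720
  (U=0, X=0, V=2, W=1, Y=0, Z=2) weight 1/720
  (U=0, X=0, V=2, W=1, Y=0, Z=3) weight 1/720
  (U=0, X=0, V=2, W=1, Y=1, Z=1) weight 1/720
  (U=0, X=0, V=2, W=1, Y=1, Z=2) weight 1/720
  (U=0, X=0, V=2, W=1, Y=1, Z=3) weight 1/720
  (U=0, X=1, V=1, W=2, Y=0, Z=1) weight 1/720
  (U=0, X=1, V=1, W=2, Y=0, Z=2) weight 1/720
  … 28 more
Group by V:
  weight(V=1) = 13/600
  weight(V=2) = 17/600
Total weight = 13/600 + 17/600 = 1/20
P(V=1 | obs) = 13/600 / 1/20 = 13/30
P(V=2 | obs) = 17/600 / 1/20 = 17/30

P(V = 2 | obs) = 17/30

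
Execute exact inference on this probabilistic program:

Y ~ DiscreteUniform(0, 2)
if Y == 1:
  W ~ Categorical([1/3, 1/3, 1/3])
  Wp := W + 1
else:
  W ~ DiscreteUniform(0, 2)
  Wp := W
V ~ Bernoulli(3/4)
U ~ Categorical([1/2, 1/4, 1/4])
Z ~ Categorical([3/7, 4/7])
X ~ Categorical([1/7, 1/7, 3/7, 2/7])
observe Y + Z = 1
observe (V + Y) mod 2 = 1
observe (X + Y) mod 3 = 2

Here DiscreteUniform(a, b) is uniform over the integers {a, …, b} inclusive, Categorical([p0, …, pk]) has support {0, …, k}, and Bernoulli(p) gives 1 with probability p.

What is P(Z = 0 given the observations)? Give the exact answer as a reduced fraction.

P(Z = 0 | obs) = 1/13

Enumerate traces; 18 have nonzero weight after conditioning:
  (Y=0, W=0, V=1, U=0, Z=1, X=2) weight 1/98
  (Y=0, W=0, V=1, U=1, Z=1, X=2) weight 1/196
  (Y=0, W=0, V=1, U=2, Z=1, X=2) weight 1/196
  (Y=0, W=1, V=1, U=0, Z=1, X=2) weight 1/98
  (Y=0, W=1, V=1, U=1, Z=1, X=2) weight 1/196
  (Y=0, W=1, V=1, U=2, Z=1, X=2) weight 1/196
  (Y=0, W=2, V=1, U=0, Z=1, X=2) weight 1/98
  (Y=0, W=2, V=1, U=1, Z=1, X=2) weight 1/196
  (Y=1, W=0, V=0, U=0, Z=0, X=1) weight 1/1176
  … 9 more
Group by Z:
  weight(Z=0) = 1/196
  weight(Z=1) = 3/49
Total weight = 1/196 + 3/49 = 13/196
P(Z=0 | obs) = 1/196 / 13/196 = 1/13
P(Z=1 | obs) = 3/49 / 13/196 = 12/13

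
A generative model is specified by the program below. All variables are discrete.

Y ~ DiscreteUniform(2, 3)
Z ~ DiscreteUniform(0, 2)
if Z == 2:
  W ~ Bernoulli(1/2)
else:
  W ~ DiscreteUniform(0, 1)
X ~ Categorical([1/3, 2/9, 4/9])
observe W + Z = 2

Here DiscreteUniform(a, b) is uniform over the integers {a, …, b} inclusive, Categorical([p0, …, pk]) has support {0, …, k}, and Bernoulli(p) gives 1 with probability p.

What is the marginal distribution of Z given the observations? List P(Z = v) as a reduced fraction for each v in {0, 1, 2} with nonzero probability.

Enumerate traces; 12 have nonzero weight after conditioning:
  (Y=2, Z=1, W=1, X=0) weight 1/36
  (Y=2, Z=1, W=1, X=1) weight 1/54
  (Y=2, Z=1, W=1, X=2) weight 1/27
  (Y=2, Z=2, W=0, X=0) weight 1/36
  (Y=2, Z=2, W=0, X=1) weight 1/54
  (Y=2, Z=2, W=0, X=2) weight 1/27
  (Y=3, Z=1, W=1, X=0) weight 1/36
  (Y=3, Z=1, W=1, X=1) weight 1/54
  … 4 more
Group by Z:
  weight(Z=1) = 1/6
  weight(Z=2) = 1/6
Total weight = 1/6 + 1/6 = 1/3
P(Z=1 | obs) = 1/6 / 1/3 = 1/2
P(Z=2 | obs) = 1/6 / 1/3 = 1/2

P(Z=1) = 1/2, P(Z=2) = 1/2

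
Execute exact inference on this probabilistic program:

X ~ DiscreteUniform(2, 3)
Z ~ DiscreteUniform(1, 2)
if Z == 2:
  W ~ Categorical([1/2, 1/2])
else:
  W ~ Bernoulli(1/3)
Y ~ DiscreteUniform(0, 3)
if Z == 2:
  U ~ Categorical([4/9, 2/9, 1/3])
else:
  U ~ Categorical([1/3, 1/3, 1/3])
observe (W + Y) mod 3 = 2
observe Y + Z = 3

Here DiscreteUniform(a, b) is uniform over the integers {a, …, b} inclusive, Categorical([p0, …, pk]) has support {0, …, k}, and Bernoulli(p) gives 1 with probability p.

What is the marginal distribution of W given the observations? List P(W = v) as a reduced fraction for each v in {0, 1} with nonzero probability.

P(W=0) = 4/7, P(W=1) = 3/7

Enumerate traces; 12 have nonzero weight after conditioning:
  (X=2, Z=1, W=0, Y=2, U=0) weight 1/72
  (X=2, Z=1, W=0, Y=2, U=1) weight 1/72
  (X=2, Z=1, W=0, Y=2, U=2) weight 1/72
  (X=2, Z=2, W=1, Y=1, U=0) weight 1/72
  (X=2, Z=2, W=1, Y=1, U=1) weight 1/144
  (X=2, Z=2, W=1, Y=1, U=2) weight 1/96
  (X=3, Z=1, W=0, Y=2, U=0) weight 1/72
  (X=3, Z=1, W=0, Y=2, U=1) weight 1/72
  … 4 more
Group by W:
  weight(W=0) = 1/12
  weight(W=1) = 1/16
Total weight = 1/12 + 1/16 = 7/48
P(W=0 | obs) = 1/12 / 7/48 = 4/7
P(W=1 | obs) = 1/16 / 7/48 = 3/7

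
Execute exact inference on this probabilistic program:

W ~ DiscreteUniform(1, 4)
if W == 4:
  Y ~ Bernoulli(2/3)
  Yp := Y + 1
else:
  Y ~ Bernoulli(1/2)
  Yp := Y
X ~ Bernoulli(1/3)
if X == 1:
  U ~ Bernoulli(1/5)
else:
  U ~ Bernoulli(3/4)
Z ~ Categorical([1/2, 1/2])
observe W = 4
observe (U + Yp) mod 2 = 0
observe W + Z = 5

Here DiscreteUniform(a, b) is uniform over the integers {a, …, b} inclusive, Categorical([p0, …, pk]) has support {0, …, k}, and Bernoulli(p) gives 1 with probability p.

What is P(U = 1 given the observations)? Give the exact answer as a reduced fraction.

Enumerate traces; 4 have nonzero weight after conditioning:
  (W=4, Y=0, X=0, U=1, Z=1) weight 1/48
  (W=4, Y=0, X=1, U=1, Z=1) weight 1/360
  (W=4, Y=1, X=0, U=0, Z=1) weight 1/72
  (W=4, Y=1, X=1, U=0, Z=1) weight 1/45
Group by U:
  weight(U=0) = 13/360
  weight(U=1) = 17/720
Total weight = 13/360 + 17/720 = 43/720
P(U=0 | obs) = 13/360 / 43/720 = 26/43
P(U=1 | obs) = 17/720 / 43/720 = 17/43

P(U = 1 | obs) = 17/43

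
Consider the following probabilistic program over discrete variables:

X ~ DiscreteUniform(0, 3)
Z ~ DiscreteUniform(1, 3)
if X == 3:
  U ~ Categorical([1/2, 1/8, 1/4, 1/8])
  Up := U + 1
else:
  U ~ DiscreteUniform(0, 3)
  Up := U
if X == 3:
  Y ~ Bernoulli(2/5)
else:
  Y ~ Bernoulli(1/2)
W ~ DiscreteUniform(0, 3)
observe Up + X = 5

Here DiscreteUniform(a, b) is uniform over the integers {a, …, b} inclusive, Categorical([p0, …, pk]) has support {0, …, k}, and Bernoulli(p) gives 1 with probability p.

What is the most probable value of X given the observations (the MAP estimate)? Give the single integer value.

Enumerate traces; 48 have nonzero weight after conditioning:
  (X=2, Z=1, U=3, Y=0, W=0) weight 1/384
  (X=2, Z=1, U=3, Y=0, W=1) weight 1/384
  (X=2, Z=1, U=3, Y=0, W=2) weight 1/384
  (X=2, Z=1, U=3, Y=0, W=3) weight 1/384
  (X=2, Z=1, U=3, Y=1, W=0) weight 1/384
  (X=2, Z=1, U=3, Y=1, W=1) weight 1/384
  (X=2, Z=1, U=3, Y=1, W=2) weight 1/384
  (X=2, Z=1, U=3, Y=1, W=3) weight 1/384
  (X=3, Z=1, U=1, Y=0, W=0) weight 1/640
  … 39 more
Group by X:
  weight(X=2) = 1/16
  weight(X=3) = 1/32
Total weight = 1/16 + 1/32 = 3/32
P(X=2 | obs) = 1/16 / 3/32 = 2/3
P(X=3 | obs) = 1/32 / 3/32 = 1/3
argmax = 2

argmax_v P(X = v | obs) = 2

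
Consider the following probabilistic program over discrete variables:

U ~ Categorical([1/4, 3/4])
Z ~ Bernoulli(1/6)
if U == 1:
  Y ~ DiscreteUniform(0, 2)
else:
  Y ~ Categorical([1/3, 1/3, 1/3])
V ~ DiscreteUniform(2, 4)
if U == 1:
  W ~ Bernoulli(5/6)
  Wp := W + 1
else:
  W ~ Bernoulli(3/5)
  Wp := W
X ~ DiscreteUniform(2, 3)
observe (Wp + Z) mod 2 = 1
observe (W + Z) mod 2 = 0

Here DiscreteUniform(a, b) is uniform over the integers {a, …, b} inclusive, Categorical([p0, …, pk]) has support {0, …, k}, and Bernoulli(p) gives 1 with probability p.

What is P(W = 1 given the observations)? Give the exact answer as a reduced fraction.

P(W = 1 | obs) = 1/2

Enumerate traces; 36 have nonzero weight after conditioning:
  (U=1, Z=0, Y=0, V=2, W=0, X=2) weight 5/864
  (U=1, Z=0, Y=0, V=2, W=0, X=3) weight 5/864
  (U=1, Z=0, Y=0, V=3, W=0, X=2) weight 5/864
  (U=1, Z=0, Y=0, V=3, W=0, X=3) weight 5/864
  (U=1, Z=0, Y=0, V=4, W=0, X=2) weight 5/864
  (U=1, Z=0, Y=0, V=4, W=0, X=3) weight 5/864
  (U=1, Z=0, Y=1, V=2, W=0, X=2) weight 5/864
  (U=1, Z=0, Y=1, V=2, W=0, X=3) weight 5/864
  (U=1, Z=1, Y=0, V=2, W=1, X=2) weight 5/864
  … 27 more
Group by W:
  weight(W=0) = 5/48
  weight(W=1) = 5/48
Total weight = 5/48 + 5/48 = 5/24
P(W=0 | obs) = 5/48 / 5/24 = 1/2
P(W=1 | obs) = 5/48 / 5/24 = 1/2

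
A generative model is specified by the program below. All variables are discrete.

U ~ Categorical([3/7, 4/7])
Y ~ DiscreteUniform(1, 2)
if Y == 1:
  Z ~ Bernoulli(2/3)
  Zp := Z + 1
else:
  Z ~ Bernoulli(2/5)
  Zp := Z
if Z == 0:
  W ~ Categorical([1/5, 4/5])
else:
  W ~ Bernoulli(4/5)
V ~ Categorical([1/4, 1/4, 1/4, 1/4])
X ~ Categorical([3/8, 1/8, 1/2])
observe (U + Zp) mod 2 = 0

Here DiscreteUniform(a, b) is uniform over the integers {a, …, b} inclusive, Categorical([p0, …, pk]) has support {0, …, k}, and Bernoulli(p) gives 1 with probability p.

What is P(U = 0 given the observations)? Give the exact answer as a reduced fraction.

P(U = 0 | obs) = 57/101

Enumerate traces; 96 have nonzero weight after conditioning:
  (U=0, Y=1, Z=1, W=0, V=0, X=0) weight 3/1120
  (U=0, Y=1, Z=1, W=0, V=0, X=1) weight 1/1120
  (U=0, Y=1, Z=1, W=0, V=0, X=2) weight 1/280
  (U=0, Y=1, Z=1, W=0, V=1, X=0) weight 3/1120
  (U=0, Y=1, Z=1, W=0, V=1, X=1) weight 1/1120
  (U=0, Y=1, Z=1, W=0, V=1, X=2) weight 1/280
  (U=0, Y=1, Z=1, W=0, V=2, X=0) weight 3/1120
  (U=0, Y=1, Z=1, W=0, V=2, X=1) weight 1/1120
  (U=1, Y=1, Z=0, W=0, V=0, X=0) weight 1/560
  … 87 more
Group by U:
  weight(U=0) = 19/70
  weight(U=1) = 22/105
Total weight = 19/70 + 22/105 = 101/210
P(U=0 | obs) = 19/70 / 101/210 = 57/101
P(U=1 | obs) = 22/105 / 101/210 = 44/101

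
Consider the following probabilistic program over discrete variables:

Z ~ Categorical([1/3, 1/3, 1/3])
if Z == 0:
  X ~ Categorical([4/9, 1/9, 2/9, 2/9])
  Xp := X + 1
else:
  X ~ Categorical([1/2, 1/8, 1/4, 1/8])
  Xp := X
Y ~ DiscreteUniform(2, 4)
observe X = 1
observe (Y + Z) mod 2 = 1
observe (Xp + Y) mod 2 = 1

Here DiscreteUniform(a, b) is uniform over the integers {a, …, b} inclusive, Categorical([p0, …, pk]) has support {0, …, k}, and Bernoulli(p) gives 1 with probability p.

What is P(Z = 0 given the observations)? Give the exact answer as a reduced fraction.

P(Z = 0 | obs) = 4/13

Enumerate traces; 3 have nonzero weight after conditioning:
  (Z=0, X=1, Y=3) weight 1/81
  (Z=1, X=1, Y=2) weight 1/72
  (Z=1, X=1, Y=4) weight 1/72
Group by Z:
  weight(Z=0) = 1/81
  weight(Z=1) = 1/36
Total weight = 1/81 + 1/36 = 13/324
P(Z=0 | obs) = 1/81 / 13/324 = 4/13
P(Z=1 | obs) = 1/36 / 13/324 = 9/13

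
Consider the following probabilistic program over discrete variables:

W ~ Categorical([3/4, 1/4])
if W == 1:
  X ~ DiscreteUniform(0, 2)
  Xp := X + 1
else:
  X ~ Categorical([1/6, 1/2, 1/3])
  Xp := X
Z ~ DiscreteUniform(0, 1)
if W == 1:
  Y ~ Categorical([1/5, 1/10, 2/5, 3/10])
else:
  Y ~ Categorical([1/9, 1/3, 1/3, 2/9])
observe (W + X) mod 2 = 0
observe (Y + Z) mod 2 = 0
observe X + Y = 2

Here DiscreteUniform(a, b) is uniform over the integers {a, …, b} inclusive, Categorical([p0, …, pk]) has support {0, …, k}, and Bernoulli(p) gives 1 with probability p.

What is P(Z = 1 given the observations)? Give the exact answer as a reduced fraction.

P(Z = 1 | obs) = 3/28

Enumerate traces; 3 have nonzero weight after conditioning:
  (W=0, X=0, Z=0, Y=2) weight 1/48
  (W=0, X=2, Z=0, Y=0) weight 1/72
  (W=1, X=1, Z=1, Y=1) weight 1/240
Group by Z:
  weight(Z=0) = 5/144
  weight(Z=1) = 1/240
Total weight = 5/144 + 1/240 = 7/180
P(Z=0 | obs) = 5/144 / 7/180 = 25/28
P(Z=1 | obs) = 1/240 / 7/180 = 3/28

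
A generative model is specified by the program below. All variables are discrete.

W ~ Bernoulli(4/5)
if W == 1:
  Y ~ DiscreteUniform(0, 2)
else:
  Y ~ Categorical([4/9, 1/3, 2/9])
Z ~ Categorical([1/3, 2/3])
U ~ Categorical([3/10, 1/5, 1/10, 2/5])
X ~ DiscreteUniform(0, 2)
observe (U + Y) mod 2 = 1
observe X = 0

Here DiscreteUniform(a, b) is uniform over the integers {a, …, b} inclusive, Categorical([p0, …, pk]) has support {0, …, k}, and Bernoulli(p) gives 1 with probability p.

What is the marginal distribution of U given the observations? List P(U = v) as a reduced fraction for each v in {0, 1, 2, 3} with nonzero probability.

Enumerate traces; 24 have nonzero weight after conditioning:
  (W=0, Y=0, Z=0, U=1, X=0) weight 4/2025
  (W=0, Y=0, Z=0, U=3, X=0) weight 8/2025
  (W=0, Y=0, Z=1, U=1, X=0) weight 8/2025
  (W=0, Y=0, Z=1, U=3, X=0) weight 16/2025
  (W=0, Y=1, Z=0, U=0, X=0) weight 1/450
  (W=0, Y=1, Z=0, U=2, X=0) weight 1/1350
  (W=0, Y=1, Z=1, U=0, X=0) weight 1/225
  (W=0, Y=1, Z=1, U=2, X=0) weight 1/675
  … 16 more
Group by U:
  weight(U=0) = 1/30
  weight(U=1) = 2/45
  weight(U=2) = 1/90
  weight(U=3) = 4/45
Total weight = 1/30 + 2/45 + 1/90 + 4/45 = 8/45
P(U=0 | obs) = 1/30 / 8/45 = 3/16
P(U=1 | obs) = 2/45 / 8/45 = 1/4
P(U=2 | obs) = 1/90 / 8/45 = 1/16
P(U=3 | obs) = 4/45 / 8/45 = 1/2

P(U=0) = 3/16, P(U=1) = 1/4, P(U=2) = 1/16, P(U=3) = 1/2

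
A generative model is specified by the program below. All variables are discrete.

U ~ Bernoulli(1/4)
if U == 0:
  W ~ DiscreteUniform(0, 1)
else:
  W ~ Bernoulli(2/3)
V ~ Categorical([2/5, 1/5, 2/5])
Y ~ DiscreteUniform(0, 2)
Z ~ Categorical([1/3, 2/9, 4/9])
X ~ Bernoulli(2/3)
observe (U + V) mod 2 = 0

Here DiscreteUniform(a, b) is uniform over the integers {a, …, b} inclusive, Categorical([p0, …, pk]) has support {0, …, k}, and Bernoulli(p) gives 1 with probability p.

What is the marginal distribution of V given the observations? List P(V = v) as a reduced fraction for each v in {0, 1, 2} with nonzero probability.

Enumerate traces; 108 have nonzero weight after conditioning:
  (U=0, W=0, V=0, Y=0, Z=0, X=0) weight 1/180
  (U=0, W=0, V=0, Y=0, Z=0, X=1) weight 1/90
  (U=0, W=0, V=0, Y=0, Z=1, X=0) weight 1/270
  (U=0, W=0, V=0, Y=0, Z=1, X=1) weight 1/135
  (U=0, W=0, V=0, Y=0, Z=2, X=0) weight 1/135
  (U=0, W=0, V=0, Y=0, Z=2, X=1) weight 2/135
  (U=0, W=0, V=0, Y=1, Z=0, X=0) weight 1/180
  (U=0, W=0, V=0, Y=1, Z=0, X=1) weight 1/90
  (U=0, W=0, V=2, Y=0, Z=0, X=0) weight 1/180
  (U=1, W=0, V=1, Y=0, Z=0, X=0) weight 1/1620
  … 98 more
Group by V:
  weight(V=0) = 3/10
  weight(V=1) = 1/20
  weight(V=2) = 3/10
Total weight = 3/10 + 1/20 + 3/10 = 13/20
P(V=0 | obs) = 3/10 / 13/20 = 6/13
P(V=1 | obs) = 1/20 / 13/20 = 1/13
P(V=2 | obs) = 3/10 / 13/20 = 6/13

P(V=0) = 6/13, P(V=1) = 1/13, P(V=2) = 6/13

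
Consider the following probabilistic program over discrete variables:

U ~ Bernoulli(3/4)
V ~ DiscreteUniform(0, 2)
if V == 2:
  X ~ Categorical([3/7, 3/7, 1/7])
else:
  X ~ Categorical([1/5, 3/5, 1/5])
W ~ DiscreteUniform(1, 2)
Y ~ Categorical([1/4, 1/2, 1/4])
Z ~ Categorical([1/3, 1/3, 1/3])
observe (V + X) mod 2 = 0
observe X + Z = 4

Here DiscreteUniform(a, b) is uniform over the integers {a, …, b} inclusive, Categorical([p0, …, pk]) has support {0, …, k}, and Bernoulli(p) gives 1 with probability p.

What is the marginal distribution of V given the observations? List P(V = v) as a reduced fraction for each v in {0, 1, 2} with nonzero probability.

Enumerate traces; 24 have nonzero weight after conditioning:
  (U=0, V=0, X=2, W=1, Y=0, Z=2) weight 1/1440
  (U=0, V=0, X=2, W=1, Y=1, Z=2) weight 1/720
  (U=0, V=0, X=2, W=1, Y=2, Z=2) weight 1/1440
  (U=0, V=0, X=2, W=2, Y=0, Z=2) weight 1/1440
  (U=0, V=0, X=2, W=2, Y=1, Z=2) weight 1/720
  (U=0, V=0, X=2, W=2, Y=2, Z=2) weight 1/1440
  (U=0, V=2, X=2, W=1, Y=0, Z=2) weight 1/2016
  (U=0, V=2, X=2, W=1, Y=1, Z=2) weight 1/1008
  … 16 more
Group by V:
  weight(V=0) = 1/45
  weight(V=2) = 1/63
Total weight = 1/45 + 1/63 = 4/105
P(V=0 | obs) = 1/45 / 4/105 = 7/12
P(V=2 | obs) = 1/63 / 4/105 = 5/12

P(V=0) = 7/12, P(V=2) = 5/12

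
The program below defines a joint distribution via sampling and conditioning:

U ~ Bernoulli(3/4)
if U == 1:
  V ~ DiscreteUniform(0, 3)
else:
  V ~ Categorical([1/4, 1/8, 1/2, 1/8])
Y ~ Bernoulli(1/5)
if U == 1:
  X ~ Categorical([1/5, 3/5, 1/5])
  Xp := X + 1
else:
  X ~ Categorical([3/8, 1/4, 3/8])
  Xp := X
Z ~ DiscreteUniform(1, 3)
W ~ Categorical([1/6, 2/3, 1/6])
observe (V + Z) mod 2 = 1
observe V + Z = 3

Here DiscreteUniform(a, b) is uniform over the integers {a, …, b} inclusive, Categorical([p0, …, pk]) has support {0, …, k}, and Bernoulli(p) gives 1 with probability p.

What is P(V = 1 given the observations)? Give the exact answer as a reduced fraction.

P(V = 1 | obs) = 7/25

Enumerate traces; 108 have nonzero weight after conditioning:
  (U=0, V=0, Y=0, X=0, Z=3, W=0) weight 1/960
  (U=0, V=0, Y=0, X=0, Z=3, W=1) weight 1/240
  (U=0, V=0, Y=0, X=0, Z=3, W=2) weight 1/960
  (U=0, V=0, Y=0, X=1, Z=3, W=0) weight 1/1440
  (U=0, V=0, Y=0, X=1, Z=3, W=1) weight 1/360
  (U=0, V=0, Y=0, X=1, Z=3, W=2) weight 1/1440
  (U=0, V=0, Y=0, X=2, Z=3, W=0) weight 1/960
  (U=0, V=0, Y=0, X=2, Z=3, W=1) weight 1/240
  (U=0, V=1, Y=0, X=0, Z=2, W=0) weight 1/1920
  (U=0, V=2, Y=0, X=0, Z=1, W=0) weight 1/480
  … 98 more
Group by V:
  weight(V=0) = 1/12
  weight(V=1) = 7/96
  weight(V=2) = 5/48
Total weight = 1/12 + 7/96 + 5/48 = 25/96
P(V=0 | obs) = 1/12 / 25/96 = 8/25
P(V=1 | obs) = 7/96 / 25/96 = 7/25
P(V=2 | obs) = 5/48 / 25/96 = 2/5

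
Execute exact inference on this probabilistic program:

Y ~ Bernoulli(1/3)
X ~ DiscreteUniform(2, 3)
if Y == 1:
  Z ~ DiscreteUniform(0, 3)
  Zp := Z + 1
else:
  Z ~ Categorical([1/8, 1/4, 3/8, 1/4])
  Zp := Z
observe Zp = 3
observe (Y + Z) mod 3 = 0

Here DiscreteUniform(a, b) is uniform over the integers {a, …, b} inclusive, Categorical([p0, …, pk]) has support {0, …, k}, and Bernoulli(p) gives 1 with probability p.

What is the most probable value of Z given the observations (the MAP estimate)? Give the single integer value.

argmax_v P(Z = v | obs) = 3

Enumerate traces; 4 have nonzero weight after conditioning:
  (Y=0, X=2, Z=3) weight 1/12
  (Y=0, X=3, Z=3) weight 1/12
  (Y=1, X=2, Z=2) weight 1/24
  (Y=1, X=3, Z=2) weight 1/24
Group by Z:
  weight(Z=2) = 1/12
  weight(Z=3) = 1/6
Total weight = 1/12 + 1/6 = 1/4
P(Z=2 | obs) = 1/12 / 1/4 = 1/3
P(Z=3 | obs) = 1/6 / 1/4 = 2/3
argmax = 3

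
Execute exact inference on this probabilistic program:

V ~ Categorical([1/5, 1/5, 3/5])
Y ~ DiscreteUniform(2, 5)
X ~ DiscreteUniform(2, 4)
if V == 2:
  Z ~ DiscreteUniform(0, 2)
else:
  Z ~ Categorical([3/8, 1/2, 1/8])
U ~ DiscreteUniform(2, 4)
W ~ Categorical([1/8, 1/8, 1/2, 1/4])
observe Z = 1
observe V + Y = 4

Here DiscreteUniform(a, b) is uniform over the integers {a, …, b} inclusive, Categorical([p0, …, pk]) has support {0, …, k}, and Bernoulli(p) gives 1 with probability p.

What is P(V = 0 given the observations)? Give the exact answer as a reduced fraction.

Enumerate traces; 108 have nonzero weight after conditioning:
  (V=0, Y=4, X=2, Z=1, U=2, W=0) weight 1/2880
  (V=0, Y=4, X=2, Z=1, U=2, W=1) weight 1/2880
  (V=0, Y=4, X=2, Z=1, U=2, W=2) weight 1/720
  (V=0, Y=4, X=2, Z=1, U=2, W=3) weight 1/1440
  (V=0, Y=4, X=2, Z=1, U=3, W=0) weight 1/2880
  (V=0, Y=4, X=2, Z=1, U=3, W=1) weight 1/2880
  (V=0, Y=4, X=2, Z=1, U=3, W=2) weight 1/720
  (V=0, Y=4, X=2, Z=1, U=3, W=3) weight 1/1440
  (V=1, Y=3, X=2, Z=1, U=2, W=0) weight 1/2880
  (V=2, Y=2, X=2, Z=1, U=2, W=0) weight 1/1440
  … 98 more
Group by V:
  weight(V=0) = 1/40
  weight(V=1) = 1/40
  weight(V=2) = 1/20
Total weight = 1/40 + 1/40 + 1/20 = 1/10
P(V=0 | obs) = 1/40 / 1/10 = 1/4
P(V=1 | obs) = 1/40 / 1/10 = 1/4
P(V=2 | obs) = 1/20 / 1/10 = 1/2

P(V = 0 | obs) = 1/4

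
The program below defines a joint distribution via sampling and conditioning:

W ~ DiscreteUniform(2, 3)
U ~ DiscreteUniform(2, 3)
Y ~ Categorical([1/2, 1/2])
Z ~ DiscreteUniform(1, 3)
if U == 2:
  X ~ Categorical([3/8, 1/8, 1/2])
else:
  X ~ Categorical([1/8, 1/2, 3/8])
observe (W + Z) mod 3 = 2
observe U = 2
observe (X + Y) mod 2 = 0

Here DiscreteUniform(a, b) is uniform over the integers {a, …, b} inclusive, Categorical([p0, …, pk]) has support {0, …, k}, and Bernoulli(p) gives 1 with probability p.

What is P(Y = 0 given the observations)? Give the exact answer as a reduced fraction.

Enumerate traces; 6 have nonzero weight after conditioning:
  (W=2, U=2, Y=0, Z=3, X=0) weight 1/64
  (W=2, U=2, Y=0, Z=3, X=2) weight 1/48
  (W=2, U=2, Y=1, Z=3, X=1) weight 1/192
  (W=3, U=2, Y=0, Z=2, X=0) weight 1/64
  (W=3, U=2, Y=0, Z=2, X=2) weight 1/48
  (W=3, U=2, Y=1, Z=2, X=1) weight 1/192
Group by Y:
  weight(Y=0) = 7/96
  weight(Y=1) = 1/96
Total weight = 7/96 + 1/96 = 1/12
P(Y=0 | obs) = 7/96 / 1/12 = 7/8
P(Y=1 | obs) = 1/96 / 1/12 = 1/8

P(Y = 0 | obs) = 7/8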